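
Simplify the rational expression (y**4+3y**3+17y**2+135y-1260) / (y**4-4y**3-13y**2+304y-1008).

By polynomial division,
  y**4+3y**3+17y**2+135y-1260 = (y**4-4y**3-13y**2+304y-1008) + (7y**3+30y**2-169y-252)
  y**4-4y**3-13y**2+304y-1008 = ((1/7)y-58/49)(7y**3+30y**2-169y-252) + ((2286/49)y**2+(6858/49)y-9144/7)
  7y**3+30y**2-169y-252 = ((343/2286)y+49/254)((2286/49)y**2+(6858/49)y-9144/7) + (0)
Last nonzero remainder: (2286/49)y**2+(6858/49)y-9144/7. Dividing through by 2286/49 gives the monic gcd y**2+3y-28.
Cancel y**2+3y-28 from numerator and denominator to get the reduced form.

(y**2+45)/(y**2-7y+36)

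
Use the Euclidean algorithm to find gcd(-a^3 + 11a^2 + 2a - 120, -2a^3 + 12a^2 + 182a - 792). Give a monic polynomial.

Apply the Euclidean algorithm:
  -a^3 + 11a^2 + 2a - 120 = (1/2)(-2a^3 + 12a^2 + 182a - 792) + (5a^2 - 89a + 276)
  -2a^3 + 12a^2 + 182a - 792 = (-(2/5)a - 118/25)(5a^2 - 89a + 276) + (-(3192/25)a + 12768/25)
  5a^2 - 89a + 276 = (-(125/3192)a + 575/1064)(-(3192/25)a + 12768/25) + (0)
Last nonzero remainder: -(3192/25)a + 12768/25. Dividing through by -3192/25 gives the monic gcd a - 4.

a - 4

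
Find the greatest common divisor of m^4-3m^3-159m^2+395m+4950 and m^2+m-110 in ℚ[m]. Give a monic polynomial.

Repeated division with remainder:
  m^4-3m^3-159m^2+395m+4950 = (m^2-4m-45)(m^2+m-110) + (0)
The last nonzero remainder m^2+m-110 is already monic.

m^2+m-110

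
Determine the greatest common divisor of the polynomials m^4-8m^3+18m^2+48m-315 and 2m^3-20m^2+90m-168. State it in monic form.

Euclidean algorithm in ℚ[m]:
  m^4-8m^3+18m^2+48m-315 = ((1/2)m+1)(2m^3-20m^2+90m-168) + (-7m^2+42m-147)
  2m^3-20m^2+90m-168 = (-(2/7)m+8/7)(-7m^2+42m-147) + (0)
Last nonzero remainder: -7m^2+42m-147. Dividing through by -7 gives the monic gcd m^2-6m+21.

m^2-6m+21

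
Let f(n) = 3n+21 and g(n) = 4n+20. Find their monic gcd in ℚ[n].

By polynomial division,
  3n+21 = (3/4)(4n+20) + (6)
  4n+20 = ((2/3)n+10/3)(6) + (0)
The last nonzero remainder is the constant 6, so the polynomials are coprime and gcd = 1.

1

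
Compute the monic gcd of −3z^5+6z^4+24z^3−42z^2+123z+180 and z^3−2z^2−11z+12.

z^2−z−12

Repeated division with remainder:
  −3z^5+6z^4+24z^3−42z^2+123z+180 = (−3z^2−9)(z^3−2z^2−11z+12) + (−24z^2+24z+288)
  z^3−2z^2−11z+12 = (−(1/24)z+1/24)(−24z^2+24z+288) + (0)
Last nonzero remainder: −24z^2+24z+288. Dividing through by −24 gives the monic gcd z^2−z−12.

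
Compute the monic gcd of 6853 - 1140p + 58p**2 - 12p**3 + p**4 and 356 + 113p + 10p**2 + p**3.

89 + 6p + p**2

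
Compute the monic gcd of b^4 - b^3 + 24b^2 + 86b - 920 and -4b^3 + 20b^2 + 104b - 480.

b^2 + b - 20

Apply the Euclidean algorithm:
  b^4 - b^3 + 24b^2 + 86b - 920 = (-(1/4)b - 1)(-4b^3 + 20b^2 + 104b - 480) + (70b^2 + 70b - 1400)
  -4b^3 + 20b^2 + 104b - 480 = (-(2/35)b + 12/35)(70b^2 + 70b - 1400) + (0)
Last nonzero remainder: 70b^2 + 70b - 1400. Dividing through by 70 gives the monic gcd b^2 + b - 20.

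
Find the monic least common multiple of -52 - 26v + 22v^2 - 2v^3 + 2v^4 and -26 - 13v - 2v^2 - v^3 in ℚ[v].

-52 - 52v + 9v^2 + 9v^3 + v^4 + v^5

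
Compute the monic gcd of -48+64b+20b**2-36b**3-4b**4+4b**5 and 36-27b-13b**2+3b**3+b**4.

Apply the Euclidean algorithm:
  4b**5-4b**4-36b**3+20b**2+64b-48 = (4b-16)(b**4+3b**3-13b**2-27b+36) + (64b**3-80b**2-512b+528)
  b**4+3b**3-13b**2-27b+36 = ((1/64)b+17/256)(64b**3-80b**2-512b+528) + ((5/16)b**2-(5/4)b+15/16)
  64b**3-80b**2-512b+528 = ((1024/5)b+2816/5)((5/16)b**2-(5/4)b+15/16) + (0)
Last nonzero remainder: (5/16)b**2-(5/4)b+15/16. Dividing through by 5/16 gives the monic gcd b**2-4b+3.

3-4b+b**2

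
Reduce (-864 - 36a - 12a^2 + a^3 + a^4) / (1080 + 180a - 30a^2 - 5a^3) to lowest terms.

(-24 - a - a^2)/(30 + 5a)

Repeated division with remainder:
  a^4 + a^3 - 12a^2 - 36a - 864 = (-(1/5)a + 1)(-5a^3 - 30a^2 + 180a + 1080) + (54a^2 - 1944)
  -5a^3 - 30a^2 + 180a + 1080 = (-(5/54)a - 5/9)(54a^2 - 1944) + (0)
Last nonzero remainder: 54a^2 - 1944. Dividing through by 54 gives the monic gcd a^2 - 36.
Cancel a^2 - 36 from numerator and denominator to get the reduced form.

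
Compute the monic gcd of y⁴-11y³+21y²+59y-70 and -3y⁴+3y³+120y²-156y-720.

y²-3y-10

Apply the Euclidean algorithm:
  y⁴-11y³+21y²+59y-70 = (-1/3)(-3y⁴+3y³+120y²-156y-720) + (-10y³+61y²+7y-310)
  -3y⁴+3y³+120y²-156y-720 = ((3/10)y+153/100)(-10y³+61y²+7y-310) + ((2457/100)y²-(7371/100)y-2457/10)
  -10y³+61y²+7y-310 = (-(1000/2457)y+3100/2457)((2457/100)y²-(7371/100)y-2457/10) + (0)
Last nonzero remainder: (2457/100)y²-(7371/100)y-2457/10. Dividing through by 2457/100 gives the monic gcd y²-3y-10.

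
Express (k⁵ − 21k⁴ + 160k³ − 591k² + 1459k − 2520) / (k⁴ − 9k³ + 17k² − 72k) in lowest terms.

Euclidean algorithm in ℚ[k]:
  k⁵ − 21k⁴ + 160k³ − 591k² + 1459k − 2520 = (k − 12)(k⁴ − 9k³ + 17k² − 72k) + (35k³ − 315k² + 595k − 2520)
  k⁴ − 9k³ + 17k² − 72k = ((1/35)k)(35k³ − 315k² + 595k − 2520) + (0)
Last nonzero remainder: 35k³ − 315k² + 595k − 2520. Dividing through by 35 gives the monic gcd k³ − 9k² + 17k − 72.
Cancel k³ − 9k² + 17k − 72 from numerator and denominator to get the reduced form.

(k² − 12k + 35)/(k)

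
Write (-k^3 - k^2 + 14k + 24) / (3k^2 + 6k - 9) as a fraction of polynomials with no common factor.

(-k^2 + 2k + 8)/(3k - 3)

Euclidean algorithm in ℚ[k]:
  -k^3 - k^2 + 14k + 24 = (-(1/3)k + 1/3)(3k^2 + 6k - 9) + (9k + 27)
  3k^2 + 6k - 9 = ((1/3)k - 1/3)(9k + 27) + (0)
Last nonzero remainder: 9k + 27. Dividing through by 9 gives the monic gcd k + 3.
Cancel k + 3 from numerator and denominator to get the reduced form.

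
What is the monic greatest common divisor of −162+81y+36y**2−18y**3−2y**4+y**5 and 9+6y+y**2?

9+6y+y**2

By polynomial division,
  y**5−2y**4−18y**3+36y**2+81y−162 = (y**3−8y**2+21y−18)(y**2+6y+9) + (0)
The last nonzero remainder y**2+6y+9 is already monic.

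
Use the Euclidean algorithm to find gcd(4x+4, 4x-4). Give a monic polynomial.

1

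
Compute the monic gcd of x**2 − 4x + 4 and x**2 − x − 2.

x − 2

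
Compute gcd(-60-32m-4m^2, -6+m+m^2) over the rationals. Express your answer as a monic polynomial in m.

3+m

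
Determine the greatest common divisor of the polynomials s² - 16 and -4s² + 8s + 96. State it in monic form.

Euclidean algorithm in ℚ[s]:
  s² - 16 = (-1/4)(-4s² + 8s + 96) + (2s + 8)
  -4s² + 8s + 96 = (-2s + 12)(2s + 8) + (0)
Last nonzero remainder: 2s + 8. Dividing through by 2 gives the monic gcd s + 4.

s + 4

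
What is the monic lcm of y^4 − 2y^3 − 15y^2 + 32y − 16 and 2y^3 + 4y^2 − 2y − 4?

By polynomial division,
  y^4 − 2y^3 − 15y^2 + 32y − 16 = ((1/2)y − 2)(2y^3 + 4y^2 − 2y − 4) + (−6y^2 + 30y − 24)
  2y^3 + 4y^2 − 2y − 4 = (−(1/3)y − 7/3)(−6y^2 + 30y − 24) + (60y − 60)
  −6y^2 + 30y − 24 = (−(1/10)y + 2/5)(60y − 60) + (0)
Last nonzero remainder: 60y − 60. Dividing through by 60 gives the monic gcd y − 1.
Then lcm(f, g) = f·g / gcd(f, g); expanding and making the result monic gives the answer.

y^6 + y^5 − 19y^4 − 17y^3 + 50y^2 + 16y − 32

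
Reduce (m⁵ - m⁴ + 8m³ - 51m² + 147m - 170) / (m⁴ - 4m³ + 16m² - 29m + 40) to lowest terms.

Euclidean algorithm in ℚ[m]:
  m⁵ - m⁴ + 8m³ - 51m² + 147m - 170 = (m + 3)(m⁴ - 4m³ + 16m² - 29m + 40) + (4m³ - 70m² + 194m - 290)
  m⁴ - 4m³ + 16m² - 29m + 40 = ((1/4)m + 27/8)(4m³ - 70m² + 194m - 290) + ((815/4)m² - (2445/4)m + 4075/4)
  4m³ - 70m² + 194m - 290 = ((16/815)m - 232/815)((815/4)m² - (2445/4)m + 4075/4) + (0)
Last nonzero remainder: (815/4)m² - (2445/4)m + 4075/4. Dividing through by 815/4 gives the monic gcd m² - 3m + 5.
Cancel m² - 3m + 5 from numerator and denominator to get the reduced form.

(m³ + 2m² + 9m - 34)/(m² - m + 8)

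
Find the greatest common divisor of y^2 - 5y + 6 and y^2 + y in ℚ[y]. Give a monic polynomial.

1

Euclidean algorithm in ℚ[y]:
  y^2 - 5y + 6 = (y^2 + y) + (-6y + 6)
  y^2 + y = (-(1/6)y - 1/3)(-6y + 6) + (2)
  -6y + 6 = (-3y + 3)(2) + (0)
The last nonzero remainder is the constant 2, so the polynomials are coprime and gcd = 1.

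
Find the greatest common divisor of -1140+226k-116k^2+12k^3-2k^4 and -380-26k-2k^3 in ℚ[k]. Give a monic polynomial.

Euclidean algorithm in ℚ[k]:
  -2k^4+12k^3-116k^2+226k-1140 = (k-6)(-2k^3-26k-380) + (-90k^2+450k-3420)
  -2k^3-26k-380 = ((1/45)k+1/9)(-90k^2+450k-3420) + (0)
Last nonzero remainder: -90k^2+450k-3420. Dividing through by -90 gives the monic gcd k^2-5k+38.

38-5k+k^2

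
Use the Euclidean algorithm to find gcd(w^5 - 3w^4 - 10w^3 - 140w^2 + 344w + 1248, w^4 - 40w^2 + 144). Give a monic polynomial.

w^2 - 4w - 12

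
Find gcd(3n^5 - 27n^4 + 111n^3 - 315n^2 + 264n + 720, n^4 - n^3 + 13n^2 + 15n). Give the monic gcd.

n^3 - n^2 + 13n + 15

By polynomial division,
  3n^5 - 27n^4 + 111n^3 - 315n^2 + 264n + 720 = (3n - 24)(n^4 - n^3 + 13n^2 + 15n) + (48n^3 - 48n^2 + 624n + 720)
  n^4 - n^3 + 13n^2 + 15n = ((1/48)n)(48n^3 - 48n^2 + 624n + 720) + (0)
Last nonzero remainder: 48n^3 - 48n^2 + 624n + 720. Dividing through by 48 gives the monic gcd n^3 - n^2 + 13n + 15.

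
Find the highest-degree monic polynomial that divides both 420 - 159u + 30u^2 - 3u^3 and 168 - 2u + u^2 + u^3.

Euclidean algorithm in ℚ[u]:
  -3u^3 + 30u^2 - 159u + 420 = (-3)(u^3 + u^2 - 2u + 168) + (33u^2 - 165u + 924)
  u^3 + u^2 - 2u + 168 = ((1/33)u + 2/11)(33u^2 - 165u + 924) + (0)
Last nonzero remainder: 33u^2 - 165u + 924. Dividing through by 33 gives the monic gcd u^2 - 5u + 28.

28 - 5u + u^2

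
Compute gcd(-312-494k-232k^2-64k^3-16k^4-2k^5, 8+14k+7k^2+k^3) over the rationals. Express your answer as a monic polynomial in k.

By polynomial division,
  -2k^5-16k^4-64k^3-232k^2-494k-312 = (-2k^2-2k-22)(k^3+7k^2+14k+8) + (-34k^2-170k-136)
  k^3+7k^2+14k+8 = (-(1/34)k-1/17)(-34k^2-170k-136) + (0)
Last nonzero remainder: -34k^2-170k-136. Dividing through by -34 gives the monic gcd k^2+5k+4.

4+5k+k^2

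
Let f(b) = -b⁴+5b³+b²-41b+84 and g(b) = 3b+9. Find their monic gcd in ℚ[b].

By polynomial division,
  -b⁴+5b³+b²-41b+84 = (-(1/3)b³+(8/3)b²-(23/3)b+28/3)(3b+9) + (0)
Last nonzero remainder: 3b+9. Dividing through by 3 gives the monic gcd b+3.

b+3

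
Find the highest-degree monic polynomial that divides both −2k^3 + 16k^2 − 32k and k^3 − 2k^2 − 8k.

Repeated division with remainder:
  −2k^3 + 16k^2 − 32k = (−2)(k^3 − 2k^2 − 8k) + (12k^2 − 48k)
  k^3 − 2k^2 − 8k = ((1/12)k + 1/6)(12k^2 − 48k) + (0)
Last nonzero remainder: 12k^2 − 48k. Dividing through by 12 gives the monic gcd k^2 − 4k.

k^2 − 4k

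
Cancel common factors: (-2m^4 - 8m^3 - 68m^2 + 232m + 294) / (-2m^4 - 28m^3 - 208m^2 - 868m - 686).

(m - 3)/(m + 7)

Euclidean algorithm in ℚ[m]:
  -2m^4 - 8m^3 - 68m^2 + 232m + 294 = (-2m^4 - 28m^3 - 208m^2 - 868m - 686) + (20m^3 + 140m^2 + 1100m + 980)
  -2m^4 - 28m^3 - 208m^2 - 868m - 686 = (-(1/10)m - 7/10)(20m^3 + 140m^2 + 1100m + 980) + (0)
Last nonzero remainder: 20m^3 + 140m^2 + 1100m + 980. Dividing through by 20 gives the monic gcd m^3 + 7m^2 + 55m + 49.
Cancel m^3 + 7m^2 + 55m + 49 from numerator and denominator to get the reduced form.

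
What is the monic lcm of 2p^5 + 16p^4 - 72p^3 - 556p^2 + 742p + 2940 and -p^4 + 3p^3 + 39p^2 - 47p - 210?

p^7 + 6p^6 - 87p^5 - 486p^4 + 2187p^3 + 10458p^2 - 15925p - 51450

By polynomial division,
  2p^5 + 16p^4 - 72p^3 - 556p^2 + 742p + 2940 = (-2p - 22)(-p^4 + 3p^3 + 39p^2 - 47p - 210) + (72p^3 + 208p^2 - 712p - 1680)
  -p^4 + 3p^3 + 39p^2 - 47p - 210 = (-(1/72)p + 53/648)(72p^3 + 208p^2 - 712p - 1680) + ((980/81)p^2 - (980/81)p - 1960/27)
  72p^3 + 208p^2 - 712p - 1680 = ((1458/245)p + 162/7)((980/81)p^2 - (980/81)p - 1960/27) + (0)
Last nonzero remainder: (980/81)p^2 - (980/81)p - 1960/27. Dividing through by 980/81 gives the monic gcd p^2 - p - 6.
Then lcm(f, g) = f·g / gcd(f, g); expanding and making the result monic gives the answer.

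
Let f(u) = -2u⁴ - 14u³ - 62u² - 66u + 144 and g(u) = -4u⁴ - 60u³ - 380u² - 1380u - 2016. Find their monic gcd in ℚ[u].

By polynomial division,
  -2u⁴ - 14u³ - 62u² - 66u + 144 = (1/2)(-4u⁴ - 60u³ - 380u² - 1380u - 2016) + (16u³ + 128u² + 624u + 1152)
  -4u⁴ - 60u³ - 380u² - 1380u - 2016 = (-(1/4)u - 7/4)(16u³ + 128u² + 624u + 1152) + (0)
Last nonzero remainder: 16u³ + 128u² + 624u + 1152. Dividing through by 16 gives the monic gcd u³ + 8u² + 39u + 72.

u³ + 8u² + 39u + 72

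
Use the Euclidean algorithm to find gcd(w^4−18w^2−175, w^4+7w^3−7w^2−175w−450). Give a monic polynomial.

Repeated division with remainder:
  w^4−18w^2−175 = (w^4+7w^3−7w^2−175w−450) + (−7w^3−11w^2+175w+275)
  w^4+7w^3−7w^2−175w−450 = (−(1/7)w−38/49)(−7w^3−11w^2+175w+275) + ((464/49)w^2−11600/49)
  −7w^3−11w^2+175w+275 = (−(343/464)w−539/464)((464/49)w^2−11600/49) + (0)
Last nonzero remainder: (464/49)w^2−11600/49. Dividing through by 464/49 gives the monic gcd w^2−25.

w^2−25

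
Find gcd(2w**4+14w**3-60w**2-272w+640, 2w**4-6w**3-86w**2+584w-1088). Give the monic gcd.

w**2+4w-32

Euclidean algorithm in ℚ[w]:
  2w**4+14w**3-60w**2-272w+640 = (2w**4-6w**3-86w**2+584w-1088) + (20w**3+26w**2-856w+1728)
  2w**4-6w**3-86w**2+584w-1088 = ((1/10)w-43/100)(20w**3+26w**2-856w+1728) + ((539/50)w**2+(1078/25)w-8624/25)
  20w**3+26w**2-856w+1728 = ((1000/539)w-2700/539)((539/50)w**2+(1078/25)w-8624/25) + (0)
Last nonzero remainder: (539/50)w**2+(1078/25)w-8624/25. Dividing through by 539/50 gives the monic gcd w**2+4w-32.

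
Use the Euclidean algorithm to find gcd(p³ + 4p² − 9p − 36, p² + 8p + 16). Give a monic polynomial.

Apply the Euclidean algorithm:
  p³ + 4p² − 9p − 36 = (p − 4)(p² + 8p + 16) + (7p + 28)
  p² + 8p + 16 = ((1/7)p + 4/7)(7p + 28) + (0)
Last nonzero remainder: 7p + 28. Dividing through by 7 gives the monic gcd p + 4.

p + 4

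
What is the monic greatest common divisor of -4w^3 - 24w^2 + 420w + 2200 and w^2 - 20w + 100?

w - 10

Euclidean algorithm in ℚ[w]:
  -4w^3 - 24w^2 + 420w + 2200 = (-4w - 104)(w^2 - 20w + 100) + (-1260w + 12600)
  w^2 - 20w + 100 = (-(1/1260)w + 1/126)(-1260w + 12600) + (0)
Last nonzero remainder: -1260w + 12600. Dividing through by -1260 gives the monic gcd w - 10.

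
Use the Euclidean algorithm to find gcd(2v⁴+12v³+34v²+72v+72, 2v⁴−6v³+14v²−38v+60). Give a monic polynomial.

Apply the Euclidean algorithm:
  2v⁴+12v³+34v²+72v+72 = (2v⁴−6v³+14v²−38v+60) + (18v³+20v²+110v+12)
  2v⁴−6v³+14v²−38v+60 = ((1/9)v−37/81)(18v³+20v²+110v+12) + ((884/81)v²+(884/81)v+1768/27)
  18v³+20v²+110v+12 = ((729/442)v+81/442)((884/81)v²+(884/81)v+1768/27) + (0)
Last nonzero remainder: (884/81)v²+(884/81)v+1768/27. Dividing through by 884/81 gives the monic gcd v²+v+6.

v²+v+6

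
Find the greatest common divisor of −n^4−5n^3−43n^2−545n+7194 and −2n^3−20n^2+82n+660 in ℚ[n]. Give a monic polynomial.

n^2+5n−66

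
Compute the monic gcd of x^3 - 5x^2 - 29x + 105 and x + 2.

Repeated division with remainder:
  x^3 - 5x^2 - 29x + 105 = (x^2 - 7x - 15)(x + 2) + (135)
  x + 2 = ((1/135)x + 2/135)(135) + (0)
The last nonzero remainder is the constant 135, so the polynomials are coprime and gcd = 1.

1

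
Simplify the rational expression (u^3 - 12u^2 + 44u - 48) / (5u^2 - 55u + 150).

(u^2 - 6u + 8)/(5u - 25)

By polynomial division,
  u^3 - 12u^2 + 44u - 48 = ((1/5)u - 1/5)(5u^2 - 55u + 150) + (3u - 18)
  5u^2 - 55u + 150 = ((5/3)u - 25/3)(3u - 18) + (0)
Last nonzero remainder: 3u - 18. Dividing through by 3 gives the monic gcd u - 6.
Cancel u - 6 from numerator and denominator to get the reduced form.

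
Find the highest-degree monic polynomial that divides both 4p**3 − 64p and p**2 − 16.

Repeated division with remainder:
  4p**3 − 64p = (4p)(p**2 − 16) + (0)
The last nonzero remainder p**2 − 16 is already monic.

p**2 − 16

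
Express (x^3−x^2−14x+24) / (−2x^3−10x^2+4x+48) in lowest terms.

(−x+3)/(2x+6)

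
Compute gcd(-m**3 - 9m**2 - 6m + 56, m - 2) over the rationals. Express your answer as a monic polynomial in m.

Euclidean algorithm in ℚ[m]:
  -m**3 - 9m**2 - 6m + 56 = (-m**2 - 11m - 28)(m - 2) + (0)
The last nonzero remainder m - 2 is already monic.

m - 2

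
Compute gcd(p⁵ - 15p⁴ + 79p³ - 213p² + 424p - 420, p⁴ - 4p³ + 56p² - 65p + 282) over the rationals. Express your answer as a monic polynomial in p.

p² - p + 6

By polynomial division,
  p⁵ - 15p⁴ + 79p³ - 213p² + 424p - 420 = (p - 11)(p⁴ - 4p³ + 56p² - 65p + 282) + (-21p³ + 468p² - 573p + 2682)
  p⁴ - 4p³ + 56p² - 65p + 282 = (-(1/21)p - 128/147)(-21p³ + 468p² - 573p + 2682) + ((21375/49)p² - (21375/49)p + 128250/49)
  -21p³ + 468p² - 573p + 2682 = (-(343/7125)p + 7301/7125)((21375/49)p² - (21375/49)p + 128250/49) + (0)
Last nonzero remainder: (21375/49)p² - (21375/49)p + 128250/49. Dividing through by 21375/49 gives the monic gcd p² - p + 6.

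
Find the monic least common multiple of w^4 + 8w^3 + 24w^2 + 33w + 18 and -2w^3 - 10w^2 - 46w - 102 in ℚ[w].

Apply the Euclidean algorithm:
  w^4 + 8w^3 + 24w^2 + 33w + 18 = (-(1/2)w - 3/2)(-2w^3 - 10w^2 - 46w - 102) + (-14w^2 - 87w - 135)
  -2w^3 - 10w^2 - 46w - 102 = ((1/7)w - 17/98)(-14w^2 - 87w - 135) + (-(4097/98)w - 12291/98)
  -14w^2 - 87w - 135 = ((1372/4097)w + 4410/4097)(-(4097/98)w - 12291/98) + (0)
Last nonzero remainder: -(4097/98)w - 12291/98. Dividing through by -4097/98 gives the monic gcd w + 3.
Then lcm(f, g) = f·g / gcd(f, g); expanding and making the result monic gives the answer.

w^6 + 10w^5 + 57w^4 + 217w^3 + 492w^2 + 597w + 306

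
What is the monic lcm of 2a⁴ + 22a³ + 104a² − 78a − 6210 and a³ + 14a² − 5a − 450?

By polynomial division,
  2a⁴ + 22a³ + 104a² − 78a − 6210 = (2a − 6)(a³ + 14a² − 5a − 450) + (198a² + 792a − 8910)
  a³ + 14a² − 5a − 450 = ((1/198)a + 5/99)(198a² + 792a − 8910) + (0)
Last nonzero remainder: 198a² + 792a − 8910. Dividing through by 198 gives the monic gcd a² + 4a − 45.
Then lcm(f, g) = f·g / gcd(f, g); expanding and making the result monic gives the answer.

a⁵ + 21a⁴ + 162a³ + 481a² − 3495a − 31050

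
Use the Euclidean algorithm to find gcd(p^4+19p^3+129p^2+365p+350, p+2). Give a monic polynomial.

p+2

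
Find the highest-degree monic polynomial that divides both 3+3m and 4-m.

Apply the Euclidean algorithm:
  3m+3 = (-3)(-m+4) + (15)
  -m+4 = (-(1/15)m+4/15)(15) + (0)
The last nonzero remainder is the constant 15, so the polynomials are coprime and gcd = 1.

1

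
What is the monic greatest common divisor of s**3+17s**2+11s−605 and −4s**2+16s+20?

Repeated division with remainder:
  s**3+17s**2+11s−605 = (−(1/4)s−21/4)(−4s**2+16s+20) + (100s−500)
  −4s**2+16s+20 = (−(1/25)s−1/25)(100s−500) + (0)
Last nonzero remainder: 100s−500. Dividing through by 100 gives the monic gcd s−5.

s−5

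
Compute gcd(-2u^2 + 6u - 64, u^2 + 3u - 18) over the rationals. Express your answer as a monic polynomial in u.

1

Apply the Euclidean algorithm:
  -2u^2 + 6u - 64 = (-2)(u^2 + 3u - 18) + (12u - 100)
  u^2 + 3u - 18 = ((1/12)u + 17/18)(12u - 100) + (688/9)
  12u - 100 = ((27/172)u - 225/172)(688/9) + (0)
The last nonzero remainder is the constant 688/9, so the polynomials are coprime and gcd = 1.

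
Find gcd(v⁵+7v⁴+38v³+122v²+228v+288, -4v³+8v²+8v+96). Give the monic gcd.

v²+2v+6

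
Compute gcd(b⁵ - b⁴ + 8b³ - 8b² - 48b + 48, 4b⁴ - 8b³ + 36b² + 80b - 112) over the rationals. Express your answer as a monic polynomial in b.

Repeated division with remainder:
  b⁵ - b⁴ + 8b³ - 8b² - 48b + 48 = ((1/4)b + 1/4)(4b⁴ - 8b³ + 36b² + 80b - 112) + (b³ - 37b² - 40b + 76)
  4b⁴ - 8b³ + 36b² + 80b - 112 = (4b + 140)(b³ - 37b² - 40b + 76) + (5376b² + 5376b - 10752)
  b³ - 37b² - 40b + 76 = ((1/5376)b - 19/2688)(5376b² + 5376b - 10752) + (0)
Last nonzero remainder: 5376b² + 5376b - 10752. Dividing through by 5376 gives the monic gcd b² + b - 2.

b² + b - 2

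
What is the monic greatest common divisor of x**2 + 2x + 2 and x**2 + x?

1

Euclidean algorithm in ℚ[x]:
  x**2 + 2x + 2 = (x**2 + x) + (x + 2)
  x**2 + x = (x - 1)(x + 2) + (2)
  x + 2 = ((1/2)x + 1)(2) + (0)
The last nonzero remainder is the constant 2, so the polynomials are coprime and gcd = 1.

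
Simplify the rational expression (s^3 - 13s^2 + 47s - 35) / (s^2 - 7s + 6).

By polynomial division,
  s^3 - 13s^2 + 47s - 35 = (s - 6)(s^2 - 7s + 6) + (-s + 1)
  s^2 - 7s + 6 = (-s + 6)(-s + 1) + (0)
Last nonzero remainder: -s + 1. Dividing through by -1 gives the monic gcd s - 1.
Cancel s - 1 from numerator and denominator to get the reduced form.

(s^2 - 12s + 35)/(s - 6)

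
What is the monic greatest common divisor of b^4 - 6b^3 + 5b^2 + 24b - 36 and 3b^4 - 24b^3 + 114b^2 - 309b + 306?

b^2 - 5b + 6

Apply the Euclidean algorithm:
  b^4 - 6b^3 + 5b^2 + 24b - 36 = (1/3)(3b^4 - 24b^3 + 114b^2 - 309b + 306) + (2b^3 - 33b^2 + 127b - 138)
  3b^4 - 24b^3 + 114b^2 - 309b + 306 = ((3/2)b + 51/4)(2b^3 - 33b^2 + 127b - 138) + ((1377/4)b^2 - (6885/4)b + 4131/2)
  2b^3 - 33b^2 + 127b - 138 = ((8/1377)b - 92/1377)((1377/4)b^2 - (6885/4)b + 4131/2) + (0)
Last nonzero remainder: (1377/4)b^2 - (6885/4)b + 4131/2. Dividing through by 1377/4 gives the monic gcd b^2 - 5b + 6.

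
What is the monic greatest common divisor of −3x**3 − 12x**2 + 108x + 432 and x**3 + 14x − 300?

Euclidean algorithm in ℚ[x]:
  −3x**3 − 12x**2 + 108x + 432 = (−3)(x**3 + 14x − 300) + (−12x**2 + 150x − 468)
  x**3 + 14x − 300 = (−(1/12)x − 25/24)(−12x**2 + 150x − 468) + ((525/4)x − 1575/2)
  −12x**2 + 150x − 468 = (−(16/175)x + 104/175)((525/4)x − 1575/2) + (0)
Last nonzero remainder: (525/4)x − 1575/2. Dividing through by 525/4 gives the monic gcd x − 6.

x − 6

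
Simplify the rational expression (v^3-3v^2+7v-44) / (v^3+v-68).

By polynomial division,
  v^3-3v^2+7v-44 = (v^3+v-68) + (-3v^2+6v+24)
  v^3+v-68 = (-(1/3)v-2/3)(-3v^2+6v+24) + (13v-52)
  -3v^2+6v+24 = (-(3/13)v-6/13)(13v-52) + (0)
Last nonzero remainder: 13v-52. Dividing through by 13 gives the monic gcd v-4.
Cancel v-4 from numerator and denominator to get the reduced form.

(v^2+v+11)/(v^2+4v+17)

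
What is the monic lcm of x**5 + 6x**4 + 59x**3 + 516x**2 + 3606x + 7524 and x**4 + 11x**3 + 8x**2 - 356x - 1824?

Apply the Euclidean algorithm:
  x**5 + 6x**4 + 59x**3 + 516x**2 + 3606x + 7524 = (x - 5)(x**4 + 11x**3 + 8x**2 - 356x - 1824) + (106x**3 + 912x**2 + 3650x - 1596)
  x**4 + 11x**3 + 8x**2 - 356x - 1824 = ((1/106)x + 127/5618)(106x**3 + 912x**2 + 3650x - 1596) + (-(132165/2809)x**2 - (1189485/2809)x - 5022270/2809)
  106x**3 + 912x**2 + 3650x - 1596 = (-(297754/132165)x + 39326/44055)(-(132165/2809)x**2 - (1189485/2809)x - 5022270/2809) + (0)
Last nonzero remainder: -(132165/2809)x**2 - (1189485/2809)x - 5022270/2809. Dividing through by -132165/2809 gives the monic gcd x**2 + 9x + 38.
Then lcm(f, g) = f·g / gcd(f, g); expanding and making the result monic gives the answer.

x**7 + 8x**6 + 23x**5 + 346x**4 + 1806x**3 - 10032x**2 - 158040x - 361152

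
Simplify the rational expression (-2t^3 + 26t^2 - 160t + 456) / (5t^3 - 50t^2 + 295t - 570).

Apply the Euclidean algorithm:
  -2t^3 + 26t^2 - 160t + 456 = (-2/5)(5t^3 - 50t^2 + 295t - 570) + (6t^2 - 42t + 228)
  5t^3 - 50t^2 + 295t - 570 = ((5/6)t - 5/2)(6t^2 - 42t + 228) + (0)
Last nonzero remainder: 6t^2 - 42t + 228. Dividing through by 6 gives the monic gcd t^2 - 7t + 38.
Cancel t^2 - 7t + 38 from numerator and denominator to get the reduced form.

(-2t + 12)/(5t - 15)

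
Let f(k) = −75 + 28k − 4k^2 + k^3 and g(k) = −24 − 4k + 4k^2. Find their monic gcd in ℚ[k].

By polynomial division,
  k^3 − 4k^2 + 28k − 75 = ((1/4)k − 3/4)(4k^2 − 4k − 24) + (31k − 93)
  4k^2 − 4k − 24 = ((4/31)k + 8/31)(31k − 93) + (0)
Last nonzero remainder: 31k − 93. Dividing through by 31 gives the monic gcd k − 3.

−3 + k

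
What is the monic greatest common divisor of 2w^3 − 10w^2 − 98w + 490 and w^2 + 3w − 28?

Euclidean algorithm in ℚ[w]:
  2w^3 − 10w^2 − 98w + 490 = (2w − 16)(w^2 + 3w − 28) + (6w + 42)
  w^2 + 3w − 28 = ((1/6)w − 2/3)(6w + 42) + (0)
Last nonzero remainder: 6w + 42. Dividing through by 6 gives the monic gcd w + 7.

w + 7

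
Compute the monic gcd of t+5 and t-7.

By polynomial division,
  t+5 = (t-7) + (12)
  t-7 = ((1/12)t-7/12)(12) + (0)
The last nonzero remainder is the constant 12, so the polynomials are coprime and gcd = 1.

1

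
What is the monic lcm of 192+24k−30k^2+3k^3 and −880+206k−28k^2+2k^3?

3520+56k−534k^2+123k^3−16k^4+k^5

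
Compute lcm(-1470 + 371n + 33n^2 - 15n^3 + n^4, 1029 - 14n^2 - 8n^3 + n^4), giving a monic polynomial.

-30870 - 1029n + 1449n^2 + 254n^3 - 36n^4 - 9n^5 + n^6

Apply the Euclidean algorithm:
  n^4 - 15n^3 + 33n^2 + 371n - 1470 = (n^4 - 8n^3 - 14n^2 + 1029) + (-7n^3 + 47n^2 + 371n - 2499)
  n^4 - 8n^3 - 14n^2 + 1029 = (-(1/7)n + 9/49)(-7n^3 + 47n^2 + 371n - 2499) + ((1488/49)n^2 - (2976/7)n + 1488)
  -7n^3 + 47n^2 + 371n - 2499 = (-(343/1488)n - 833/496)((1488/49)n^2 - (2976/7)n + 1488) + (0)
Last nonzero remainder: (1488/49)n^2 - (2976/7)n + 1488. Dividing through by 1488/49 gives the monic gcd n^2 - 14n + 49.
Then lcm(f, g) = f·g / gcd(f, g); expanding and making the result monic gives the answer.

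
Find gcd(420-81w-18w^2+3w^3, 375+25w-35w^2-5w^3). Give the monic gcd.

5+w

By polynomial division,
  3w^3-18w^2-81w+420 = (-3/5)(-5w^3-35w^2+25w+375) + (-39w^2-66w+645)
  -5w^3-35w^2+25w+375 = ((5/39)w+115/169)(-39w^2-66w+645) + (-(2160/169)w-10800/169)
  -39w^2-66w+645 = ((2197/720)w-7267/720)(-(2160/169)w-10800/169) + (0)
Last nonzero remainder: -(2160/169)w-10800/169. Dividing through by -2160/169 gives the monic gcd w+5.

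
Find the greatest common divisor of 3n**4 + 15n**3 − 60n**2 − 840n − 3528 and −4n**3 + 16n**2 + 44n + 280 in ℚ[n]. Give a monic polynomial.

n − 7

Euclidean algorithm in ℚ[n]:
  3n**4 + 15n**3 − 60n**2 − 840n − 3528 = (−(3/4)n − 27/4)(−4n**3 + 16n**2 + 44n + 280) + (81n**2 − 333n − 1638)
  −4n**3 + 16n**2 + 44n + 280 = (−(4/81)n − 4/729)(81n**2 − 333n − 1638) + (−(3136/81)n + 21952/81)
  81n**2 − 333n − 1638 = (−(6561/3136)n − 9477/1568)(−(3136/81)n + 21952/81) + (0)
Last nonzero remainder: −(3136/81)n + 21952/81. Dividing through by −3136/81 gives the monic gcd n − 7.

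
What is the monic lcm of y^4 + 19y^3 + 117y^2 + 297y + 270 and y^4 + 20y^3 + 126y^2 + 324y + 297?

y^5 + 30y^4 + 326y^3 + 1584y^2 + 3537y + 2970

By polynomial division,
  y^4 + 19y^3 + 117y^2 + 297y + 270 = (y^4 + 20y^3 + 126y^2 + 324y + 297) + (-y^3 - 9y^2 - 27y - 27)
  y^4 + 20y^3 + 126y^2 + 324y + 297 = (-y - 11)(-y^3 - 9y^2 - 27y - 27) + (0)
Last nonzero remainder: -y^3 - 9y^2 - 27y - 27. Dividing through by -1 gives the monic gcd y^3 + 9y^2 + 27y + 27.
Then lcm(f, g) = f·g / gcd(f, g); expanding and making the result monic gives the answer.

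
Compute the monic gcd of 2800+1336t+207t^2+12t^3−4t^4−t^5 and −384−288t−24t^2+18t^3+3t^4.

16+8t+t^2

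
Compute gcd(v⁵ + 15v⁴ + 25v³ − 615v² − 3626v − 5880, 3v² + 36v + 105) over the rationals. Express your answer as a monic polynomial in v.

Euclidean algorithm in ℚ[v]:
  v⁵ + 15v⁴ + 25v³ − 615v² − 3626v − 5880 = ((1/3)v³ + v² − (46/3)v − 56)(3v² + 36v + 105) + (0)
Last nonzero remainder: 3v² + 36v + 105. Dividing through by 3 gives the monic gcd v² + 12v + 35.

v² + 12v + 35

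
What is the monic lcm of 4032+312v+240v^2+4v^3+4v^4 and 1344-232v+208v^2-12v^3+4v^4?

8064-384v+1410v^2+26v^3+67v^4+v^6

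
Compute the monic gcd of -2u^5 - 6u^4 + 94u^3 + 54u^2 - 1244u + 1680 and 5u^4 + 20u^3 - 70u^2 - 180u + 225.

u^2 + 2u - 15

By polynomial division,
  -2u^5 - 6u^4 + 94u^3 + 54u^2 - 1244u + 1680 = (-(2/5)u + 2/5)(5u^4 + 20u^3 - 70u^2 - 180u + 225) + (58u^3 + 10u^2 - 1082u + 1590)
  5u^4 + 20u^3 - 70u^2 - 180u + 225 = ((5/58)u + 555/1682)(58u^3 + 10u^2 - 1082u + 1590) + ((16800/841)u^2 + (33600/841)u - 252000/841)
  58u^3 + 10u^2 - 1082u + 1590 = ((24389/8400)u - 44573/8400)((16800/841)u^2 + (33600/841)u - 252000/841) + (0)
Last nonzero remainder: (16800/841)u^2 + (33600/841)u - 252000/841. Dividing through by 16800/841 gives the monic gcd u^2 + 2u - 15.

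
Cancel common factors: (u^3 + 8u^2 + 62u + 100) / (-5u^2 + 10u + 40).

Apply the Euclidean algorithm:
  u^3 + 8u^2 + 62u + 100 = (-(1/5)u - 2)(-5u^2 + 10u + 40) + (90u + 180)
  -5u^2 + 10u + 40 = (-(1/18)u + 2/9)(90u + 180) + (0)
Last nonzero remainder: 90u + 180. Dividing through by 90 gives the monic gcd u + 2.
Cancel u + 2 from numerator and denominator to get the reduced form.

(-u^2 - 6u - 50)/(5u - 20)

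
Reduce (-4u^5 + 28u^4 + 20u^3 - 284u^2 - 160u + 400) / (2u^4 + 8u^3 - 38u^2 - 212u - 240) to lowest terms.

(-2u^3 + 8u^2 + 14u - 20)/(u^2 + 7u + 12)

Repeated division with remainder:
  -4u^5 + 28u^4 + 20u^3 - 284u^2 - 160u + 400 = (-2u + 22)(2u^4 + 8u^3 - 38u^2 - 212u - 240) + (-232u^3 + 128u^2 + 4024u + 5680)
  2u^4 + 8u^3 - 38u^2 - 212u - 240 = (-(1/116)u - 33/841)(-232u^3 + 128u^2 + 4024u + 5680) + ((1440/841)u^2 - (4320/841)u - 14400/841)
  -232u^3 + 128u^2 + 4024u + 5680 = (-(24389/180)u - 59711/180)((1440/841)u^2 - (4320/841)u - 14400/841) + (0)
Last nonzero remainder: (1440/841)u^2 - (4320/841)u - 14400/841. Dividing through by 1440/841 gives the monic gcd u^2 - 3u - 10.
Cancel u^2 - 3u - 10 from numerator and denominator to get the reduced form.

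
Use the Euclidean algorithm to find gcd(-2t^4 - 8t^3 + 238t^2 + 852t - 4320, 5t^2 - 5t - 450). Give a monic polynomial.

t^2 - t - 90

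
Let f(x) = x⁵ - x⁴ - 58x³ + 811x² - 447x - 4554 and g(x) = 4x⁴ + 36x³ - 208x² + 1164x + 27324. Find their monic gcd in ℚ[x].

Repeated division with remainder:
  x⁵ - x⁴ - 58x³ + 811x² - 447x - 4554 = ((1/4)x - 5/2)(4x⁴ + 36x³ - 208x² + 1164x + 27324) + (84x³ - 4368x + 63756)
  4x⁴ + 36x³ - 208x² + 1164x + 27324 = ((1/21)x + 3/7)(84x³ - 4368x + 63756) + (0)
Last nonzero remainder: 84x³ - 4368x + 63756. Dividing through by 84 gives the monic gcd x³ - 52x + 759.

x³ - 52x + 759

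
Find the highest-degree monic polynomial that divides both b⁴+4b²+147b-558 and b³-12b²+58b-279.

b²-3b+31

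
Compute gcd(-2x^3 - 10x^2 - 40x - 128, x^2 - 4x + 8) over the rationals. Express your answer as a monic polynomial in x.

By polynomial division,
  -2x^3 - 10x^2 - 40x - 128 = (-2x - 18)(x^2 - 4x + 8) + (-96x + 16)
  x^2 - 4x + 8 = (-(1/96)x + 23/576)(-96x + 16) + (265/36)
  -96x + 16 = (-(3456/265)x + 576/265)(265/36) + (0)
The last nonzero remainder is the constant 265/36, so the polynomials are coprime and gcd = 1.

1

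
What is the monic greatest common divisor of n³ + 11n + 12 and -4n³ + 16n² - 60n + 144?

n² - n + 12

Repeated division with remainder:
  n³ + 11n + 12 = (-1/4)(-4n³ + 16n² - 60n + 144) + (4n² - 4n + 48)
  -4n³ + 16n² - 60n + 144 = (-n + 3)(4n² - 4n + 48) + (0)
Last nonzero remainder: 4n² - 4n + 48. Dividing through by 4 gives the monic gcd n² - n + 12.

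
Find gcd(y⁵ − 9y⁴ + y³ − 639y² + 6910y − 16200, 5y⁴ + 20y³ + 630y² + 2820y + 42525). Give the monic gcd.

y² + 10y + 81

By polynomial division,
  y⁵ − 9y⁴ + y³ − 639y² + 6910y − 16200 = ((1/5)y − 13/5)(5y⁴ + 20y³ + 630y² + 2820y + 42525) + (−73y³ + 435y² + 5737y + 94365)
  5y⁴ + 20y³ + 630y² + 2820y + 42525 = (−(5/73)y − 3635/5329)(−73y³ + 435y² + 5737y + 94365) + ((7032500/5329)y² + (70325000/5329)y + 569632500/5329)
  −73y³ + 435y² + 5737y + 94365 = (−(389017/7032500)y + 1241657/1406500)((7032500/5329)y² + (70325000/5329)y + 569632500/5329) + (0)
Last nonzero remainder: (7032500/5329)y² + (70325000/5329)y + 569632500/5329. Dividing through by 7032500/5329 gives the monic gcd y² + 10y + 81.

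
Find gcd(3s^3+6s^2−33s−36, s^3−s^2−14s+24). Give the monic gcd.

Apply the Euclidean algorithm:
  3s^3+6s^2−33s−36 = (3)(s^3−s^2−14s+24) + (9s^2+9s−108)
  s^3−s^2−14s+24 = ((1/9)s−2/9)(9s^2+9s−108) + (0)
Last nonzero remainder: 9s^2+9s−108. Dividing through by 9 gives the monic gcd s^2+s−12.

s^2+s−12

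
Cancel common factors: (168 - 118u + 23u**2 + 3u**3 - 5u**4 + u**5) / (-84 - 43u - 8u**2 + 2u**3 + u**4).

(-14 + 11u - 4u**2 + u**3)/(7 + 3u + u**2)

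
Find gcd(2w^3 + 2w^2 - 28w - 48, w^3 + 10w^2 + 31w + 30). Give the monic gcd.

w^2 + 5w + 6

Repeated division with remainder:
  2w^3 + 2w^2 - 28w - 48 = (2)(w^3 + 10w^2 + 31w + 30) + (-18w^2 - 90w - 108)
  w^3 + 10w^2 + 31w + 30 = (-(1/18)w - 5/18)(-18w^2 - 90w - 108) + (0)
Last nonzero remainder: -18w^2 - 90w - 108. Dividing through by -18 gives the monic gcd w^2 + 5w + 6.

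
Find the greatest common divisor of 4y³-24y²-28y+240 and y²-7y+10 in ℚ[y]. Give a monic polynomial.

y-5

Repeated division with remainder:
  4y³-24y²-28y+240 = (4y+4)(y²-7y+10) + (-40y+200)
  y²-7y+10 = (-(1/40)y+1/20)(-40y+200) + (0)
Last nonzero remainder: -40y+200. Dividing through by -40 gives the monic gcd y-5.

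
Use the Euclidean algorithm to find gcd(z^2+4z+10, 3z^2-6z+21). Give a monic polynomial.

Euclidean algorithm in ℚ[z]:
  z^2+4z+10 = (1/3)(3z^2-6z+21) + (6z+3)
  3z^2-6z+21 = ((1/2)z-5/4)(6z+3) + (99/4)
  6z+3 = ((8/33)z+4/33)(99/4) + (0)
The last nonzero remainder is the constant 99/4, so the polynomials are coprime and gcd = 1.

1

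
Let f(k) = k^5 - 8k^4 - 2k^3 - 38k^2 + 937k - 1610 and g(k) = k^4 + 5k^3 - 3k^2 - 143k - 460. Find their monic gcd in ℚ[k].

k^3 + k^2 - 7k - 115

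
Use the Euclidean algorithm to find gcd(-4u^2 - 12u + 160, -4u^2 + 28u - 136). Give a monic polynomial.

1

By polynomial division,
  -4u^2 - 12u + 160 = (-4u^2 + 28u - 136) + (-40u + 296)
  -4u^2 + 28u - 136 = ((1/10)u + 1/25)(-40u + 296) + (-3696/25)
  -40u + 296 = ((125/462)u - 925/462)(-3696/25) + (0)
The last nonzero remainder is the constant -3696/25, so the polynomials are coprime and gcd = 1.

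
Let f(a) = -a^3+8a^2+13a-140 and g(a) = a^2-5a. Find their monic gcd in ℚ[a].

a-5

By polynomial division,
  -a^3+8a^2+13a-140 = (-a+3)(a^2-5a) + (28a-140)
  a^2-5a = ((1/28)a)(28a-140) + (0)
Last nonzero remainder: 28a-140. Dividing through by 28 gives the monic gcd a-5.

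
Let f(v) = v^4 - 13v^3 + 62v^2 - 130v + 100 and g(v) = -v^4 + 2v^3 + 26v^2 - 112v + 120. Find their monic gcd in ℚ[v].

v^3 - 8v^2 + 22v - 20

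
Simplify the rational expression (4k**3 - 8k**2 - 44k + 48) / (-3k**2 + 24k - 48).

Apply the Euclidean algorithm:
  4k**3 - 8k**2 - 44k + 48 = (-(4/3)k - 8)(-3k**2 + 24k - 48) + (84k - 336)
  -3k**2 + 24k - 48 = (-(1/28)k + 1/7)(84k - 336) + (0)
Last nonzero remainder: 84k - 336. Dividing through by 84 gives the monic gcd k - 4.
Cancel k - 4 from numerator and denominator to get the reduced form.

(-4k**2 - 8k + 12)/(3k - 12)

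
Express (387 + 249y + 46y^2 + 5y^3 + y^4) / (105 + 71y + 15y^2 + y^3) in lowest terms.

(129 + 40y + 2y^2 + y^3)/(35 + 12y + y^2)

Euclidean algorithm in ℚ[y]:
  y^4 + 5y^3 + 46y^2 + 249y + 387 = (y − 10)(y^3 + 15y^2 + 71y + 105) + (125y^2 + 854y + 1437)
  y^3 + 15y^2 + 71y + 105 = ((1/125)y + 1021/15625)(125y^2 + 854y + 1437) + ((57816/15625)y + 173448/15625)
  125y^2 + 854y + 1437 = ((1953125/57816)y + 7484375/57816)((57816/15625)y + 173448/15625) + (0)
Last nonzero remainder: (57816/15625)y + 173448/15625. Dividing through by 57816/15625 gives the monic gcd y + 3.
Cancel y + 3 from numerator and denominator to get the reduced form.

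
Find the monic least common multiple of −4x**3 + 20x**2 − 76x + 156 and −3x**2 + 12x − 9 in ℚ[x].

x**4 − 6x**3 + 24x**2 − 58x + 39

By polynomial division,
  −4x**3 + 20x**2 − 76x + 156 = ((4/3)x − 4/3)(−3x**2 + 12x − 9) + (−48x + 144)
  −3x**2 + 12x − 9 = ((1/16)x − 1/16)(−48x + 144) + (0)
Last nonzero remainder: −48x + 144. Dividing through by −48 gives the monic gcd x − 3.
Then lcm(f, g) = f·g / gcd(f, g); expanding and making the result monic gives the answer.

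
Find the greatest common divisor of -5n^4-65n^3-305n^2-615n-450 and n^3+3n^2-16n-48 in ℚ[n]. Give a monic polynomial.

Repeated division with remainder:
  -5n^4-65n^3-305n^2-615n-450 = (-5n-50)(n^3+3n^2-16n-48) + (-235n^2-1655n-2850)
  n^3+3n^2-16n-48 = (-(1/235)n+38/2209)(-235n^2-1655n-2850) + ((756/2209)n+2268/2209)
  -235n^2-1655n-2850 = (-(519115/756)n-1049275/378)((756/2209)n+2268/2209) + (0)
Last nonzero remainder: (756/2209)n+2268/2209. Dividing through by 756/2209 gives the monic gcd n+3.

n+3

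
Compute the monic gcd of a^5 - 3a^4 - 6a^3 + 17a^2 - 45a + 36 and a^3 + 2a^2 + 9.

a^3 + 2a^2 + 9

Euclidean algorithm in ℚ[a]:
  a^5 - 3a^4 - 6a^3 + 17a^2 - 45a + 36 = (a^2 - 5a + 4)(a^3 + 2a^2 + 9) + (0)
The last nonzero remainder a^3 + 2a^2 + 9 is already monic.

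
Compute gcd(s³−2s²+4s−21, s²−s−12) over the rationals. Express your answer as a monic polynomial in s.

Apply the Euclidean algorithm:
  s³−2s²+4s−21 = (s−1)(s²−s−12) + (15s−33)
  s²−s−12 = ((1/15)s+2/25)(15s−33) + (−234/25)
  15s−33 = (−(125/78)s+275/78)(−234/25) + (0)
The last nonzero remainder is the constant −234/25, so the polynomials are coprime and gcd = 1.

1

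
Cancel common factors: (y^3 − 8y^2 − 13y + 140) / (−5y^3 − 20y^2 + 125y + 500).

By polynomial division,
  y^3 − 8y^2 − 13y + 140 = (−1/5)(−5y^3 − 20y^2 + 125y + 500) + (−12y^2 + 12y + 240)
  −5y^3 − 20y^2 + 125y + 500 = ((5/12)y + 25/12)(−12y^2 + 12y + 240) + (0)
Last nonzero remainder: −12y^2 + 12y + 240. Dividing through by −12 gives the monic gcd y^2 − y − 20.
Cancel y^2 − y − 20 from numerator and denominator to get the reduced form.

(−y + 7)/(5y + 25)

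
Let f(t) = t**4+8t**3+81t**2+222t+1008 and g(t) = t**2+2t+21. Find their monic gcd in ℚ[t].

t**2+2t+21

By polynomial division,
  t**4+8t**3+81t**2+222t+1008 = (t**2+6t+48)(t**2+2t+21) + (0)
The last nonzero remainder t**2+2t+21 is already monic.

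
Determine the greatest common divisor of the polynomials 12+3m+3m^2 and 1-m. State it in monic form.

Apply the Euclidean algorithm:
  3m^2+3m+12 = (-3m-6)(-m+1) + (18)
  -m+1 = (-(1/18)m+1/18)(18) + (0)
The last nonzero remainder is the constant 18, so the polynomials are coprime and gcd = 1.

1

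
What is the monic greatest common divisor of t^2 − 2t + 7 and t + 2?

Euclidean algorithm in ℚ[t]:
  t^2 − 2t + 7 = (t − 4)(t + 2) + (15)
  t + 2 = ((1/15)t + 2/15)(15) + (0)
The last nonzero remainder is the constant 15, so the polynomials are coprime and gcd = 1.

1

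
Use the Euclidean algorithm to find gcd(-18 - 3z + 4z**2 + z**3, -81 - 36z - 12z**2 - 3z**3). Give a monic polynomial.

3 + z

Apply the Euclidean algorithm:
  z**3 + 4z**2 - 3z - 18 = (-1/3)(-3z**3 - 12z**2 - 36z - 81) + (-15z - 45)
  -3z**3 - 12z**2 - 36z - 81 = ((1/5)z**2 + (1/5)z + 9/5)(-15z - 45) + (0)
Last nonzero remainder: -15z - 45. Dividing through by -15 gives the monic gcd z + 3.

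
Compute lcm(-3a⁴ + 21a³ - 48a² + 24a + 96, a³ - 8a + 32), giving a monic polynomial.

a⁵ - 3a⁴ - 12a³ + 56a² - 64a - 128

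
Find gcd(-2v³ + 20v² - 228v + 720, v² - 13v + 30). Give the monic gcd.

By polynomial division,
  -2v³ + 20v² - 228v + 720 = (-2v - 6)(v² - 13v + 30) + (-246v + 900)
  v² - 13v + 30 = (-(1/246)v + 383/10086)(-246v + 900) + (-7020/1681)
  -246v + 900 = ((68921/1170)v - 8405/39)(-7020/1681) + (0)
The last nonzero remainder is the constant -7020/1681, so the polynomials are coprime and gcd = 1.

1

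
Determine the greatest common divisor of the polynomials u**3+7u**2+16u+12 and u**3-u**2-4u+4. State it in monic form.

Apply the Euclidean algorithm:
  u**3+7u**2+16u+12 = (u**3-u**2-4u+4) + (8u**2+20u+8)
  u**3-u**2-4u+4 = ((1/8)u-7/16)(8u**2+20u+8) + ((15/4)u+15/2)
  8u**2+20u+8 = ((32/15)u+16/15)((15/4)u+15/2) + (0)
Last nonzero remainder: (15/4)u+15/2. Dividing through by 15/4 gives the monic gcd u+2.

u+2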